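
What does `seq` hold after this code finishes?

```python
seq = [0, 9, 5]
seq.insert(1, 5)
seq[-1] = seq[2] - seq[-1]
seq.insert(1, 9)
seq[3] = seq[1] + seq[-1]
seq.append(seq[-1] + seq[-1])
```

insert 5 at 1 → [0, 5, 9, 5]
seq[-1] = seq[2]-seq[-1] = 9-5 = 4 → [0, 5, 9, 4]
insert 9 at 1 → [0, 9, 5, 9, 4]
seq[3] = seq[1]+seq[-1] = 9+4 = 13 → [0, 9, 5, 13, 4]
append seq[-1]+seq[-1] = 4+4 = 8 → [0, 9, 5, 13, 4, 8]

[0, 9, 5, 13, 4, 8]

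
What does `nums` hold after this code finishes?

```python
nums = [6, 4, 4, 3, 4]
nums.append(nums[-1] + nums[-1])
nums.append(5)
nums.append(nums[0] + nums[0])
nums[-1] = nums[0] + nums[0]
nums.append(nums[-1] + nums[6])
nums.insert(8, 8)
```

append nums[-1]+nums[-1] = 4+4 = 8 → [6, 4, 4, 3, 4, 8]
append 5 → [6, 4, 4, 3, 4, 8, 5]
append nums[0]+nums[0] = 6+6 = 12 → [6, 4, 4, 3, 4, 8, 5, 12]
nums[-1] = nums[0]+nums[0] = 6+6 = 12 → [6, 4, 4, 3, 4, 8, 5, 12]
append nums[-1]+nums[6] = 12+5 = 17 → [6, 4, 4, 3, 4, 8, 5, 12, 17]
insert 8 at 8 → [6, 4, 4, 3, 4, 8, 5, 12, 8, 17]

[6, 4, 4, 3, 4, 8, 5, 12, 8, 17]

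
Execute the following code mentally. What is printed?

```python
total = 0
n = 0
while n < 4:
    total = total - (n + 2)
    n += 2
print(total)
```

-6

n=0: total = 0-2 = -2
n=2: total = (-2)-4 = -6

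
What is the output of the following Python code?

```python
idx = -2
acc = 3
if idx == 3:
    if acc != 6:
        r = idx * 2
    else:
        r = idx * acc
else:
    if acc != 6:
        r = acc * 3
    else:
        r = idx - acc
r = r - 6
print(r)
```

idx=-2, acc=3
idx == 3 is False; acc != 6 is True
→ r = acc * 3 = 9
r = 9-6 = 3

3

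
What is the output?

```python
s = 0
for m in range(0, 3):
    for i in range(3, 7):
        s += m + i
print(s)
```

66

m=0,i=3: s = 0+3 = 3
m=0,i=4: s = 3+4 = 7
m=0,i=5: s = 7+5 = 12
m=0,i=6: s = 12+6 = 18
m=1,i=3: s = 18+4 = 22
m=1,i=4: s = 22+5 = 27
m=1,i=5: s = 27+6 = 33
m=1,i=6: s = 33+7 = 40
m=2,i=3: s = 40+5 = 45
m=2,i=4: s = 45+6 = 51
m=2,i=5: s = 51+7 = 58
m=2,i=6: s = 58+8 = 66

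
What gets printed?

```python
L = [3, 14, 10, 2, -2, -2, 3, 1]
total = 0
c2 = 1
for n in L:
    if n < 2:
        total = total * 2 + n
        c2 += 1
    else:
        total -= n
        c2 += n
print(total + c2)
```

n=3: not <2, total = 0-3 = -3; c2=4
n=14: not <2, total = (-3)-14 = -17; c2=18
n=10: not <2, total = (-17)-10 = -27; c2=28
n=2: not <2, total = (-27)-2 = -29; c2=30
n=-2: <2, total = (-29)*2+(-2) = -60; c2=31
n=-2: <2, total = (-60)*2+(-2) = -122; c2=32
n=3: not <2, total = (-122)-3 = -125; c2=35
n=1: <2, total = (-125)*2+1 = -249; c2=36
total+c2 = (-249)+36 = -213

-213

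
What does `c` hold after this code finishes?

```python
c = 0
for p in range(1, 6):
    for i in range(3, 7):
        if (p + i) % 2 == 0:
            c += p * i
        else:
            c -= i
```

86

p=1,i=3: even sum, c = 0+3 = 3
p=1,i=4: odd sum, c = 3-4 = -1
p=1,i=5: even sum, c = (-1)+5 = 4
p=1,i=6: odd sum, c = 4-6 = -2
p=2,i=3: odd sum, c = (-2)-3 = -5
p=2,i=4: even sum, c = (-5)+8 = 3
p=2,i=5: odd sum, c = 3-5 = -2
p=2,i=6: even sum, c = (-2)+12 = 10
p=3,i=3: even sum, c = 10+9 = 19
p=3,i=4: odd sum, c = 19-4 = 15
p=3,i=5: even sum, c = 15+15 = 30
p=3,i=6: odd sum, c = 30-6 = 24
p=4,i=3: odd sum, c = 24-3 = 21
p=4,i=4: even sum, c = 21+16 = 37
p=4,i=5: odd sum, c = 37-5 = 32
p=4,i=6: even sum, c = 32+24 = 56
p=5,i=3: even sum, c = 56+15 = 71
p=5,i=4: odd sum, c = 71-4 = 67
p=5,i=5: even sum, c = 67+25 = 92
p=5,i=6: odd sum, c = 92-6 = 86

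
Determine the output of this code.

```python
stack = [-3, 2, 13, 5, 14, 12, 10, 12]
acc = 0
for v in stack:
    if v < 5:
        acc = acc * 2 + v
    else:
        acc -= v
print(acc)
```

-70

v=-3: <5, acc = 0*2+(-3) = -3
v=2: <5, acc = (-3)*2+2 = -4
v=13: not <5, acc = (-4)-13 = -17
v=5: not <5, acc = (-17)-5 = -22
v=14: not <5, acc = (-22)-14 = -36
v=12: not <5, acc = (-36)-12 = -48
v=10: not <5, acc = (-48)-10 = -58
v=12: not <5, acc = (-58)-12 = -70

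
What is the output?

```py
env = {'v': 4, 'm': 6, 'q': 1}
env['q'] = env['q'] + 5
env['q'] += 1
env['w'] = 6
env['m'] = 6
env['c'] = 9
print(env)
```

{'v': 4, 'm': 6, 'q': 7, 'w': 6, 'c': 9}

env['q'] = env['q']+5 = 6 → {'v': 4, 'm': 6, 'q': 6}
env['q'] = 6+1 = 7 → {'v': 4, 'm': 6, 'q': 7}
env['w'] = 6 → {'v': 4, 'm': 6, 'q': 7, 'w': 6}
env['m'] = 6 → {'v': 4, 'm': 6, 'q': 7, 'w': 6}
env['c'] = 9 → {'v': 4, 'm': 6, 'q': 7, 'w': 6, 'c': 9}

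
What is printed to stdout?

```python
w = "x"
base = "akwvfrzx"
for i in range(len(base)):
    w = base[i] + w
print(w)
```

xzrfvwkax

i=0: prepend 'a' → 'ax'
i=1: prepend 'k' → 'kax'
i=2: prepend 'w' → 'wkax'
i=3: prepend 'v' → 'vwkax'
i=4: prepend 'f' → 'fvwkax'
i=5: prepend 'r' → 'rfvwkax'
i=6: prepend 'z' → 'zrfvwkax'
i=7: prepend 'x' → 'xzrfvwkax'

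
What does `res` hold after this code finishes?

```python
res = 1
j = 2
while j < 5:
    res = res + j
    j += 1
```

10

j=2: res = 1+2 = 3
j=3: res = 3+3 = 6
j=4: res = 6+4 = 10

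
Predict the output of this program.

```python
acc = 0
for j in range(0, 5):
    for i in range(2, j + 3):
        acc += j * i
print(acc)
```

j=0,i=2: acc = 0+0 = 0
j=1,i=2: acc = 0+2 = 2
j=1,i=3: acc = 2+3 = 5
j=2,i=2: acc = 5+4 = 9
j=2,i=3: acc = 9+6 = 15
j=2,i=4: acc = 15+8 = 23
j=3,i=2: acc = 23+6 = 29
j=3,i=3: acc = 29+9 = 38
j=3,i=4: acc = 38+12 = 50
j=3,i=5: acc = 50+15 = 65
j=4,i=2: acc = 65+8 = 73
j=4,i=3: acc = 73+12 = 85
j=4,i=4: acc = 85+16 = 101
j=4,i=5: acc = 101+20 = 121
j=4,i=6: acc = 121+24 = 145

145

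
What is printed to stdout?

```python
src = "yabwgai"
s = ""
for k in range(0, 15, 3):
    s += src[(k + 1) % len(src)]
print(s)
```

k=0: add src[1]='a' → 'a'
k=3: add src[4]='g' → 'ag'
k=6: add src[0]='y' → 'agy'
k=9: add src[3]='w' → 'agyw'
k=12: add src[6]='i' → 'agywi'

agywi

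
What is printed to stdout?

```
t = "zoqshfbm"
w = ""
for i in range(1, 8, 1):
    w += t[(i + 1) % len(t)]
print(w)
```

qshfbmz

i=1: add t[2]='q' → 'q'
i=2: add t[3]='s' → 'qs'
i=3: add t[4]='h' → 'qsh'
i=4: add t[5]='f' → 'qshf'
i=5: add t[6]='b' → 'qshfb'
i=6: add t[7]='m' → 'qshfbm'
i=7: add t[0]='z' → 'qshfbmz'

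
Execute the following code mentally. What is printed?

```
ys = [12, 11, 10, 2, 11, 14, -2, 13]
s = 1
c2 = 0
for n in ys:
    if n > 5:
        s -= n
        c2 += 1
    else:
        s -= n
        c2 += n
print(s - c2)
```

-76

n=12: >5, s = 1-12 = -11; c2=1
n=11: >5, s = (-11)-11 = -22; c2=2
n=10: >5, s = (-22)-10 = -32; c2=3
n=2: not >5, s = (-32)-2 = -34; c2=5
n=11: >5, s = (-34)-11 = -45; c2=6
n=14: >5, s = (-45)-14 = -59; c2=7
n=-2: not >5, s = (-59)-(-2) = -57; c2=5
n=13: >5, s = (-57)-13 = -70; c2=6
s-c2 = (-70)-6 = -76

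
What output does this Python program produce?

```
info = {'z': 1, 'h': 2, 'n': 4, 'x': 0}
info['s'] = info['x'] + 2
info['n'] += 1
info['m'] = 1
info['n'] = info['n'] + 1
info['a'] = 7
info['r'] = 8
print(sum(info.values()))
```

info['s'] = info['x']+2 = 2 → {'z': 1, 'h': 2, 'n': 4, 'x': 0, 's': 2}
info['n'] = 4+1 = 5 → {'z': 1, 'h': 2, 'n': 5, 'x': 0, 's': 2}
info['m'] = 1 → {'z': 1, 'h': 2, 'n': 5, 'x': 0, 's': 2, 'm': 1}
info['n'] = info['n']+1 = 6 → {'z': 1, 'h': 2, 'n': 6, 'x': 0, 's': 2, 'm': 1}
info['a'] = 7 → {'z': 1, 'h': 2, 'n': 6, 'x': 0, 's': 2, 'm': 1, 'a': 7}
info['r'] = 8 → {'z': 1, 'h': 2, 'n': 6, 'x': 0, 's': 2, 'm': 1, 'a': 7, 'r': 8}
sum of values = 27

27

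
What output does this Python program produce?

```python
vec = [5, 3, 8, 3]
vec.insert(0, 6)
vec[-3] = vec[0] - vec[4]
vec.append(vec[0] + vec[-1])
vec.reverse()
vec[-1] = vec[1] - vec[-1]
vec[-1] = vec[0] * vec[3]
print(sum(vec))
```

55

insert 6 at 0 → [6, 5, 3, 8, 3]
vec[-3] = vec[0]-vec[4] = 6-3 = 3 → [6, 5, 3, 8, 3]
append vec[0]+vec[-1] = 6+3 = 9 → [6, 5, 3, 8, 3, 9]
reverse → [9, 3, 8, 3, 5, 6]
vec[-1] = vec[1]-vec[-1] = 3-6 = -3 → [9, 3, 8, 3, 5, -3]
vec[-1] = vec[0]*vec[3] = 9*3 = 27 → [9, 3, 8, 3, 5, 27]
sum = 55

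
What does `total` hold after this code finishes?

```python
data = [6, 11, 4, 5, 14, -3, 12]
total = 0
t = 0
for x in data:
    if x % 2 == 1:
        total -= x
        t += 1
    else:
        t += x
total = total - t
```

x=6: not odd; t=6
x=11: odd, total = 0-11 = -11; t=7
x=4: not odd; t=11
x=5: odd, total = (-11)-5 = -16; t=12
x=14: not odd; t=26
x=-3: odd, total = (-16)-(-3) = -13; t=27
x=12: not odd; t=39
total-t = (-13)-39 = -52

-52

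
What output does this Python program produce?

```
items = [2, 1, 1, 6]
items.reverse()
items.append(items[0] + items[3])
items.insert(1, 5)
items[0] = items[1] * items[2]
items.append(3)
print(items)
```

[5, 5, 1, 1, 2, 8, 3]

reverse → [6, 1, 1, 2]
append items[0]+items[3] = 6+2 = 8 → [6, 1, 1, 2, 8]
insert 5 at 1 → [6, 5, 1, 1, 2, 8]
items[0] = items[1]*items[2] = 5*1 = 5 → [5, 5, 1, 1, 2, 8]
append 3 → [5, 5, 1, 1, 2, 8, 3]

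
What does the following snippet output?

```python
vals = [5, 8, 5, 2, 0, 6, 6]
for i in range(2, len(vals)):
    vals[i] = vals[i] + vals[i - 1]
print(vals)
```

i=2: vals[2] = 5+8 = 13 → [5, 8, 13, 2, 0, 6, 6]
i=3: vals[3] = 2+13 = 15 → [5, 8, 13, 15, 0, 6, 6]
i=4: vals[4] = 0+15 = 15 → [5, 8, 13, 15, 15, 6, 6]
i=5: vals[5] = 6+15 = 21 → [5, 8, 13, 15, 15, 21, 6]
i=6: vals[6] = 6+21 = 27 → [5, 8, 13, 15, 15, 21, 27]

[5, 8, 13, 15, 15, 21, 27]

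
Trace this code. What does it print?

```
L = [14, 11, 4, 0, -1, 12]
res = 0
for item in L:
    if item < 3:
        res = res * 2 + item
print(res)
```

-1

item=14: not <3
item=11: not <3
item=4: not <3
item=0: <3, res = 0*2+0 = 0
item=-1: <3, res = 0*2+(-1) = -1
item=12: not <3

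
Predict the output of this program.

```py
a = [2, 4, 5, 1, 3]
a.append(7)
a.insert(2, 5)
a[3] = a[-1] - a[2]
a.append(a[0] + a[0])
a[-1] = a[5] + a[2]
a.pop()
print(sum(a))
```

append 7 → [2, 4, 5, 1, 3, 7]
insert 5 at 2 → [2, 4, 5, 5, 1, 3, 7]
a[3] = a[-1]-a[2] = 7-5 = 2 → [2, 4, 5, 2, 1, 3, 7]
append a[0]+a[0] = 2+2 = 4 → [2, 4, 5, 2, 1, 3, 7, 4]
a[-1] = a[5]+a[2] = 3+5 = 8 → [2, 4, 5, 2, 1, 3, 7, 8]
pop() removes 8 → [2, 4, 5, 2, 1, 3, 7]
sum = 24

24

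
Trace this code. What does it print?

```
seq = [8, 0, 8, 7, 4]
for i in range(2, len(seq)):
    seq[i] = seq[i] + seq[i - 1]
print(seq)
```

[8, 0, 8, 15, 19]

i=2: seq[2] = 8+0 = 8 → [8, 0, 8, 7, 4]
i=3: seq[3] = 7+8 = 15 → [8, 0, 8, 15, 4]
i=4: seq[4] = 4+15 = 19 → [8, 0, 8, 15, 19]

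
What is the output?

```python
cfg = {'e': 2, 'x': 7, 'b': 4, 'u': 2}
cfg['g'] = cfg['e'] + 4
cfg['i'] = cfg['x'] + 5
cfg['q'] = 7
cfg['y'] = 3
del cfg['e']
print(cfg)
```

cfg['g'] = cfg['e']+4 = 6 → {'e': 2, 'x': 7, 'b': 4, 'u': 2, 'g': 6}
cfg['i'] = cfg['x']+5 = 12 → {'e': 2, 'x': 7, 'b': 4, 'u': 2, 'g': 6, 'i': 12}
cfg['q'] = 7 → {'e': 2, 'x': 7, 'b': 4, 'u': 2, 'g': 6, 'i': 12, 'q': 7}
cfg['y'] = 3 → {'e': 2, 'x': 7, 'b': 4, 'u': 2, 'g': 6, 'i': 12, 'q': 7, 'y': 3}
del 'e' → {'x': 7, 'b': 4, 'u': 2, 'g': 6, 'i': 12, 'q': 7, 'y': 3}

{'x': 7, 'b': 4, 'u': 2, 'g': 6, 'i': 12, 'q': 7, 'y': 3}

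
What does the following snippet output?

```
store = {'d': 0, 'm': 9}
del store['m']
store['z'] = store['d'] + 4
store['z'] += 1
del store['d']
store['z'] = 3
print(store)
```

{'z': 3}

del 'm' → {'d': 0}
store['z'] = store['d']+4 = 4 → {'d': 0, 'z': 4}
store['z'] = 4+1 = 5 → {'d': 0, 'z': 5}
del 'd' → {'z': 5}
store['z'] = 3 → {'z': 3}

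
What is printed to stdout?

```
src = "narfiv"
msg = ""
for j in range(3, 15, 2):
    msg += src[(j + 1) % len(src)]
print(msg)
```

j=3: add src[4]='i' → 'i'
j=5: add src[0]='n' → 'in'
j=7: add src[2]='r' → 'inr'
j=9: add src[4]='i' → 'inri'
j=11: add src[0]='n' → 'inrin'
j=13: add src[2]='r' → 'inrinr'

inrinr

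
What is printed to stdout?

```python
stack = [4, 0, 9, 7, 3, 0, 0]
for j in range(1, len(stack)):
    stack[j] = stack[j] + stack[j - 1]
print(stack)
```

j=1: stack[1] = 0+4 = 4 → [4, 4, 9, 7, 3, 0, 0]
j=2: stack[2] = 9+4 = 13 → [4, 4, 13, 7, 3, 0, 0]
j=3: stack[3] = 7+13 = 20 → [4, 4, 13, 20, 3, 0, 0]
j=4: stack[4] = 3+20 = 23 → [4, 4, 13, 20, 23, 0, 0]
j=5: stack[5] = 0+23 = 23 → [4, 4, 13, 20, 23, 23, 0]
j=6: stack[6] = 0+23 = 23 → [4, 4, 13, 20, 23, 23, 23]

[4, 4, 13, 20, 23, 23, 23]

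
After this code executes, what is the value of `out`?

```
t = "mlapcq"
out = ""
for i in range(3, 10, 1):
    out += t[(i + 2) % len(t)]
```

'qmlapcq'

i=3: add t[5]='q' → 'q'
i=4: add t[0]='m' → 'qm'
i=5: add t[1]='l' → 'qml'
i=6: add t[2]='a' → 'qmla'
i=7: add t[3]='p' → 'qmlap'
i=8: add t[4]='c' → 'qmlapc'
i=9: add t[5]='q' → 'qmlapcq'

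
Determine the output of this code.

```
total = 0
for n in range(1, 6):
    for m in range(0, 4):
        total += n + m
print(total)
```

90

n=1,m=0: total = 0+1 = 1
n=1,m=1: total = 1+2 = 3
n=1,m=2: total = 3+3 = 6
n=1,m=3: total = 6+4 = 10
n=2,m=0: total = 10+2 = 12
n=2,m=1: total = 12+3 = 15
n=2,m=2: total = 15+4 = 19
n=2,m=3: total = 19+5 = 24
n=3,m=0: total = 24+3 = 27
n=3,m=1: total = 27+4 = 31
n=3,m=2: total = 31+5 = 36
n=3,m=3: total = 36+6 = 42
n=4,m=0: total = 42+4 = 46
n=4,m=1: total = 46+5 = 51
n=4,m=2: total = 51+6 = 57
n=4,m=3: total = 57+7 = 64
n=5,m=0: total = 64+5 = 69
n=5,m=1: total = 69+6 = 75
n=5,m=2: total = 75+7 = 82
n=5,m=3: total = 82+8 = 90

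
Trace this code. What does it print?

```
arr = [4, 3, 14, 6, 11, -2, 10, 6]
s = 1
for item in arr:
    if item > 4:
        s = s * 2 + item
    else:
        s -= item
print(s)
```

item=4: not >4, s = 1-4 = -3
item=3: not >4, s = (-3)-3 = -6
item=14: >4, s = (-6)*2+14 = 2
item=6: >4, s = 2*2+6 = 10
item=11: >4, s = 10*2+11 = 31
item=-2: not >4, s = 31-(-2) = 33
item=10: >4, s = 33*2+10 = 76
item=6: >4, s = 76*2+6 = 158

158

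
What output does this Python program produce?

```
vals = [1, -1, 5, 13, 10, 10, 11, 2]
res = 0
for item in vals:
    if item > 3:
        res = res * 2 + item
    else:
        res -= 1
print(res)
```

190

item=1: not >3, res = 0-1 = -1
item=-1: not >3, res = (-1)-1 = -2
item=5: >3, res = (-2)*2+5 = 1
item=13: >3, res = 1*2+13 = 15
item=10: >3, res = 15*2+10 = 40
item=10: >3, res = 40*2+10 = 90
item=11: >3, res = 90*2+11 = 191
item=2: not >3, res = 191-1 = 190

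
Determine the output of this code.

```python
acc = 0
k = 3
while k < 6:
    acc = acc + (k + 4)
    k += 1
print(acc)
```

24

k=3: acc = 0+7 = 7
k=4: acc = 7+8 = 15
k=5: acc = 15+9 = 24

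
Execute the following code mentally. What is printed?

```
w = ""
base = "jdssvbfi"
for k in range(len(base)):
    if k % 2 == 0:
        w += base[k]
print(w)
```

jsvf

k=0: add 'j' → 'j'
k=1: skip
k=2: add 's' → 'js'
k=3: skip
k=4: add 'v' → 'jsv'
k=5: skip
k=6: add 'f' → 'jsvf'
k=7: skip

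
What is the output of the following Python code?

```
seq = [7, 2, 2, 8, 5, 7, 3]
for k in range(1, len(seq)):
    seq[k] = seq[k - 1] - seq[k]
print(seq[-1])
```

-20

k=1: seq[1] = 7-2 = 5 → [7, 5, 2, 8, 5, 7, 3]
k=2: seq[2] = 5-2 = 3 → [7, 5, 3, 8, 5, 7, 3]
k=3: seq[3] = 3-8 = -5 → [7, 5, 3, -5, 5, 7, 3]
k=4: seq[4] = (-5)-5 = -10 → [7, 5, 3, -5, -10, 7, 3]
k=5: seq[5] = (-10)-7 = -17 → [7, 5, 3, -5, -10, -17, 3]
k=6: seq[6] = (-17)-3 = -20 → [7, 5, 3, -5, -10, -17, -20]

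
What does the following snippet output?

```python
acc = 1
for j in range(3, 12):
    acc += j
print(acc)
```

64

j=3: acc = 1+3 = 4
j=4: acc = 4+4 = 8
j=5: acc = 8+5 = 13
j=6: acc = 13+6 = 19
j=7: acc = 19+7 = 26
j=8: acc = 26+8 = 34
j=9: acc = 34+9 = 43
j=10: acc = 43+10 = 53
j=11: acc = 53+11 = 64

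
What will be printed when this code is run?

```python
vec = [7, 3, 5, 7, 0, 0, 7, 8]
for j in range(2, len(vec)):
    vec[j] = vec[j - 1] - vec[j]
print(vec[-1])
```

j=2: vec[2] = 3-5 = -2 → [7, 3, -2, 7, 0, 0, 7, 8]
j=3: vec[3] = (-2)-7 = -9 → [7, 3, -2, -9, 0, 0, 7, 8]
j=4: vec[4] = (-9)-0 = -9 → [7, 3, -2, -9, -9, 0, 7, 8]
j=5: vec[5] = (-9)-0 = -9 → [7, 3, -2, -9, -9, -9, 7, 8]
j=6: vec[6] = (-9)-7 = -16 → [7, 3, -2, -9, -9, -9, -16, 8]
j=7: vec[7] = (-16)-8 = -24 → [7, 3, -2, -9, -9, -9, -16, -24]

-24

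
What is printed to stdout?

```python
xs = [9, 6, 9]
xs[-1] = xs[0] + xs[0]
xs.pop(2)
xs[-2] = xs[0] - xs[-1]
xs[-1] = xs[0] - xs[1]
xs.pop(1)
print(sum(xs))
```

3

xs[-1] = xs[0]+xs[0] = 9+9 = 18 → [9, 6, 18]
pop(2) removes 18 → [9, 6]
xs[-2] = xs[0]-xs[-1] = 9-6 = 3 → [3, 6]
xs[-1] = xs[0]-xs[1] = 3-6 = -3 → [3, -3]
pop(1) removes -3 → [3]
sum = 3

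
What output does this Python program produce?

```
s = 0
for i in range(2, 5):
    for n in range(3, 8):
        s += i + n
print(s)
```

120

i=2,n=3: s = 0+5 = 5
i=2,n=4: s = 5+6 = 11
i=2,n=5: s = 11+7 = 18
i=2,n=6: s = 18+8 = 26
i=2,n=7: s = 26+9 = 35
i=3,n=3: s = 35+6 = 41
i=3,n=4: s = 41+7 = 48
i=3,n=5: s = 48+8 = 56
i=3,n=6: s = 56+9 = 65
i=3,n=7: s = 65+10 = 75
i=4,n=3: s = 75+7 = 82
i=4,n=4: s = 82+8 = 90
i=4,n=5: s = 90+9 = 99
i=4,n=6: s = 99+10 = 109
i=4,n=7: s = 109+11 = 120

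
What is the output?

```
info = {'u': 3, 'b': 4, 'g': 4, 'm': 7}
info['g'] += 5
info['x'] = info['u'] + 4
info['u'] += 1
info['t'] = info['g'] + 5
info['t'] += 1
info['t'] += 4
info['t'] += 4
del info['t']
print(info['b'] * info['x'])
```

info['g'] = 4+5 = 9 → {'u': 3, 'b': 4, 'g': 9, 'm': 7}
info['x'] = info['u']+4 = 7 → {'u': 3, 'b': 4, 'g': 9, 'm': 7, 'x': 7}
info['u'] = 3+1 = 4 → {'u': 4, 'b': 4, 'g': 9, 'm': 7, 'x': 7}
info['t'] = info['g']+5 = 14 → {'u': 4, 'b': 4, 'g': 9, 'm': 7, 'x': 7, 't': 14}
info['t'] = 14+1 = 15 → {'u': 4, 'b': 4, 'g': 9, 'm': 7, 'x': 7, 't': 15}
info['t'] = 15+4 = 19 → {'u': 4, 'b': 4, 'g': 9, 'm': 7, 'x': 7, 't': 19}
info['t'] = 19+4 = 23 → {'u': 4, 'b': 4, 'g': 9, 'm': 7, 'x': 7, 't': 23}
del 't' → {'u': 4, 'b': 4, 'g': 9, 'm': 7, 'x': 7}
info['b']*info['x'] = 4*7 = 28

28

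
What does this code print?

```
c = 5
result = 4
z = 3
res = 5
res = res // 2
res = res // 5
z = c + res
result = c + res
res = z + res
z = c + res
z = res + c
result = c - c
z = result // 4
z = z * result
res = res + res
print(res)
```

res = 5//2 = 2
res = 2//5 = 0
z = 5+0 = 5
result = 5+0 = 5
res = 5+0 = 5
z = 5+5 = 10
z = 5+5 = 10
result = 5-5 = 0
z = 0//4 = 0
z = 0*0 = 0
res = 5+5 = 10

10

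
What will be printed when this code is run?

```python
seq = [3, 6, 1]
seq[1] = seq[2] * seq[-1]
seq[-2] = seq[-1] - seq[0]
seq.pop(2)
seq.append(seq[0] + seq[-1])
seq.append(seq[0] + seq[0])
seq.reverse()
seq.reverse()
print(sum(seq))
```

8

seq[1] = seq[2]*seq[-1] = 1*1 = 1 → [3, 1, 1]
seq[-2] = seq[-1]-seq[0] = 1-3 = -2 → [3, -2, 1]
pop(2) removes 1 → [3, -2]
append seq[0]+seq[-1] = 3+(-2) = 1 → [3, -2, 1]
append seq[0]+seq[0] = 3+3 = 6 → [3, -2, 1, 6]
reverse → [6, 1, -2, 3]
reverse → [3, -2, 1, 6]
sum = 8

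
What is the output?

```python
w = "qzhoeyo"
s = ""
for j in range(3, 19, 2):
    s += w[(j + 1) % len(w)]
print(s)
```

j=3: add w[4]='e' → 'e'
j=5: add w[6]='o' → 'eo'
j=7: add w[1]='z' → 'eoz'
j=9: add w[3]='o' → 'eozo'
j=11: add w[5]='y' → 'eozoy'
j=13: add w[0]='q' → 'eozoyq'
j=15: add w[2]='h' → 'eozoyqh'
j=17: add w[4]='e' → 'eozoyqhe'

eozoyqhe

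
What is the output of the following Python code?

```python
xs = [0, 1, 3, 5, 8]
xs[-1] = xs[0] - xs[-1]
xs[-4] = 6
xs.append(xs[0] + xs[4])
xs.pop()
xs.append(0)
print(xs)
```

xs[-1] = xs[0]-xs[-1] = 0-8 = -8 → [0, 1, 3, 5, -8]
xs[-4] = 6 → [0, 6, 3, 5, -8]
append xs[0]+xs[4] = 0+(-8) = -8 → [0, 6, 3, 5, -8, -8]
pop() removes -8 → [0, 6, 3, 5, -8]
append 0 → [0, 6, 3, 5, -8, 0]

[0, 6, 3, 5, -8, 0]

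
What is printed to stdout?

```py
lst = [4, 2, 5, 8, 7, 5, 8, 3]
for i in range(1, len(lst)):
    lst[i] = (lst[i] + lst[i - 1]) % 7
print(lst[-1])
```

0

i=1: lst[1] = (2+4)%7 = 6 → [4, 6, 5, 8, 7, 5, 8, 3]
i=2: lst[2] = (5+6)%7 = 4 → [4, 6, 4, 8, 7, 5, 8, 3]
i=3: lst[3] = (8+4)%7 = 5 → [4, 6, 4, 5, 7, 5, 8, 3]
i=4: lst[4] = (7+5)%7 = 5 → [4, 6, 4, 5, 5, 5, 8, 3]
i=5: lst[5] = (5+5)%7 = 3 → [4, 6, 4, 5, 5, 3, 8, 3]
i=6: lst[6] = (8+3)%7 = 4 → [4, 6, 4, 5, 5, 3, 4, 3]
i=7: lst[7] = (3+4)%7 = 0 → [4, 6, 4, 5, 5, 3, 4, 0]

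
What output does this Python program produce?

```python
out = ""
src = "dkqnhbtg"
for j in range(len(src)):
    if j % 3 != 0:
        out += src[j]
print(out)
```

kqhbg

j=0: skip
j=1: add 'k' → 'k'
j=2: add 'q' → 'kq'
j=3: skip
j=4: add 'h' → 'kqh'
j=5: add 'b' → 'kqhb'
j=6: skip
j=7: add 'g' → 'kqhbg'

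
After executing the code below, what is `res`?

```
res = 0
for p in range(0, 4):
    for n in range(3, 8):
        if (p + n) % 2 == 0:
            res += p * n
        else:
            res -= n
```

30

p=0,n=3: odd sum, res = 0-3 = -3
p=0,n=4: even sum, res = (-3)+0 = -3
p=0,n=5: odd sum, res = (-3)-5 = -8
p=0,n=6: even sum, res = (-8)+0 = -8
p=0,n=7: odd sum, res = (-8)-7 = -15
p=1,n=3: even sum, res = (-15)+3 = -12
p=1,n=4: odd sum, res = (-12)-4 = -16
p=1,n=5: even sum, res = (-16)+5 = -11
p=1,n=6: odd sum, res = (-11)-6 = -17
p=1,n=7: even sum, res = (-17)+7 = -10
p=2,n=3: odd sum, res = (-10)-3 = -13
p=2,n=4: even sum, res = (-13)+8 = -5
p=2,n=5: odd sum, res = (-5)-5 = -10
p=2,n=6: even sum, res = (-10)+12 = 2
p=2,n=7: odd sum, res = 2-7 = -5
p=3,n=3: even sum, res = (-5)+9 = 4
p=3,n=4: odd sum, res = 4-4 = 0
p=3,n=5: even sum, res = 0+15 = 15
p=3,n=6: odd sum, res = 15-6 = 9
p=3,n=7: even sum, res = 9+21 = 30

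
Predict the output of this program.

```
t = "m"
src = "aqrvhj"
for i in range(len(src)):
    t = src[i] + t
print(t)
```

i=0: prepend 'a' → 'am'
i=1: prepend 'q' → 'qam'
i=2: prepend 'r' → 'rqam'
i=3: prepend 'v' → 'vrqam'
i=4: prepend 'h' → 'hvrqam'
i=5: prepend 'j' → 'jhvrqam'

jhvrqam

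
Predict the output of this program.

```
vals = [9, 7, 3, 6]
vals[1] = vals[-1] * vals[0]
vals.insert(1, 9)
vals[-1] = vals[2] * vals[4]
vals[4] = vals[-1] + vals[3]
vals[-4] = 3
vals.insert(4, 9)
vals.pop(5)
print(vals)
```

vals[1] = vals[-1]*vals[0] = 6*9 = 54 → [9, 54, 3, 6]
insert 9 at 1 → [9, 9, 54, 3, 6]
vals[-1] = vals[2]*vals[4] = 54*6 = 324 → [9, 9, 54, 3, 324]
vals[4] = vals[-1]+vals[3] = 324+3 = 327 → [9, 9, 54, 3, 327]
vals[-4] = 3 → [9, 3, 54, 3, 327]
insert 9 at 4 → [9, 3, 54, 3, 9, 327]
pop(5) removes 327 → [9, 3, 54, 3, 9]

[9, 3, 54, 3, 9]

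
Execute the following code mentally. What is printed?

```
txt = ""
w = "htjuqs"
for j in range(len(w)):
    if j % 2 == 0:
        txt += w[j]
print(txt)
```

hjq

j=0: add 'h' → 'h'
j=1: skip
j=2: add 'j' → 'hj'
j=3: skip
j=4: add 'q' → 'hjq'
j=5: skip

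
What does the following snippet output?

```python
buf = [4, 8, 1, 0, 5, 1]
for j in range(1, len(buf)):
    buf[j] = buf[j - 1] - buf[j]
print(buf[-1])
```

-11

j=1: buf[1] = 4-8 = -4 → [4, -4, 1, 0, 5, 1]
j=2: buf[2] = (-4)-1 = -5 → [4, -4, -5, 0, 5, 1]
j=3: buf[3] = (-5)-0 = -5 → [4, -4, -5, -5, 5, 1]
j=4: buf[4] = (-5)-5 = -10 → [4, -4, -5, -5, -10, 1]
j=5: buf[5] = (-10)-1 = -11 → [4, -4, -5, -5, -10, -11]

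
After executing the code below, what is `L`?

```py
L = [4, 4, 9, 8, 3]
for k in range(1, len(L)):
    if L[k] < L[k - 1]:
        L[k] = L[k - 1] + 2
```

k=1: 4>=4, unchanged → [4, 4, 9, 8, 3]
k=2: 9>=4, unchanged → [4, 4, 9, 8, 3]
k=3: 8<9, L[3] = 9+2 = 11 → [4, 4, 9, 11, 3]
k=4: 3<11, L[4] = 11+2 = 13 → [4, 4, 9, 11, 13]

[4, 4, 9, 11, 13]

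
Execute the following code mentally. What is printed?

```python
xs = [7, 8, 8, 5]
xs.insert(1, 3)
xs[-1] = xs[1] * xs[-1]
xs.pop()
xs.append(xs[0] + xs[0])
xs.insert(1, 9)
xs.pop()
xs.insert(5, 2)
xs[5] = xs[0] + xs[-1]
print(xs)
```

[7, 9, 3, 8, 8, 9]

insert 3 at 1 → [7, 3, 8, 8, 5]
xs[-1] = xs[1]*xs[-1] = 3*5 = 15 → [7, 3, 8, 8, 15]
pop() removes 15 → [7, 3, 8, 8]
append xs[0]+xs[0] = 7+7 = 14 → [7, 3, 8, 8, 14]
insert 9 at 1 → [7, 9, 3, 8, 8, 14]
pop() removes 14 → [7, 9, 3, 8, 8]
insert 2 at 5 → [7, 9, 3, 8, 8, 2]
xs[5] = xs[0]+xs[-1] = 7+2 = 9 → [7, 9, 3, 8, 8, 9]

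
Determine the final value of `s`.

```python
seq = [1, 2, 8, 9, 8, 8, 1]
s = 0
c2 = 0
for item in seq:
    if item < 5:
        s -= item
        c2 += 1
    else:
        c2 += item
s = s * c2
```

-144

item=1: <5, s = 0-1 = -1; c2=1
item=2: <5, s = (-1)-2 = -3; c2=2
item=8: not <5; c2=10
item=9: not <5; c2=19
item=8: not <5; c2=27
item=8: not <5; c2=35
item=1: <5, s = (-3)-1 = -4; c2=36
s*c2 = (-4)*36 = -144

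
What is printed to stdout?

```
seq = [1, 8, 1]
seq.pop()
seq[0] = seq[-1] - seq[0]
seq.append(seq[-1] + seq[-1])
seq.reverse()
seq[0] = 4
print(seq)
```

[4, 8, 7]

pop() removes 1 → [1, 8]
seq[0] = seq[-1]-seq[0] = 8-1 = 7 → [7, 8]
append seq[-1]+seq[-1] = 8+8 = 16 → [7, 8, 16]
reverse → [16, 8, 7]
seq[0] = 4 → [4, 8, 7]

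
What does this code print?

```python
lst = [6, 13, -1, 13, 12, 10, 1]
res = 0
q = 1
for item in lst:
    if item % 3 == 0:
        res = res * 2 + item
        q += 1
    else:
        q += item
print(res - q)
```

-15

item=6: %3==0, res = 0*2+6 = 6; q=2
item=13: not %3==0; q=15
item=-1: not %3==0; q=14
item=13: not %3==0; q=27
item=12: %3==0, res = 6*2+12 = 24; q=28
item=10: not %3==0; q=38
item=1: not %3==0; q=39
res-q = 24-39 = -15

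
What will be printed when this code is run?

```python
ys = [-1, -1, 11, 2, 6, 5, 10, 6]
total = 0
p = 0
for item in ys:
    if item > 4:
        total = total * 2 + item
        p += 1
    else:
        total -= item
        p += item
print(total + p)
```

item=-1: not >4, total = 0-(-1) = 1; p=-1
item=-1: not >4, total = 1-(-1) = 2; p=-2
item=11: >4, total = 2*2+11 = 15; p=-1
item=2: not >4, total = 15-2 = 13; p=1
item=6: >4, total = 13*2+6 = 32; p=2
item=5: >4, total = 32*2+5 = 69; p=3
item=10: >4, total = 69*2+10 = 148; p=4
item=6: >4, total = 148*2+6 = 302; p=5
total+p = 302+5 = 307

307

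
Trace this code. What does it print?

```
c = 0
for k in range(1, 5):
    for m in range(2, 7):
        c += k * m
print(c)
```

200

k=1,m=2: c = 0+2 = 2
k=1,m=3: c = 2+3 = 5
k=1,m=4: c = 5+4 = 9
k=1,m=5: c = 9+5 = 14
k=1,m=6: c = 14+6 = 20
k=2,m=2: c = 20+4 = 24
k=2,m=3: c = 24+6 = 30
k=2,m=4: c = 30+8 = 38
k=2,m=5: c = 38+10 = 48
k=2,m=6: c = 48+12 = 60
k=3,m=2: c = 60+6 = 66
k=3,m=3: c = 66+9 = 75
k=3,m=4: c = 75+12 = 87
k=3,m=5: c = 87+15 = 102
k=3,m=6: c = 102+18 = 120
k=4,m=2: c = 120+8 = 128
k=4,m=3: c = 128+12 = 140
k=4,m=4: c = 140+16 = 156
k=4,m=5: c = 156+20 = 176
k=4,m=6: c = 176+24 = 200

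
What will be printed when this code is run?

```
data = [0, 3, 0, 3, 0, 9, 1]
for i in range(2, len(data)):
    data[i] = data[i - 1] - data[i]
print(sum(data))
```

-13

i=2: data[2] = 3-0 = 3 → [0, 3, 3, 3, 0, 9, 1]
i=3: data[3] = 3-3 = 0 → [0, 3, 3, 0, 0, 9, 1]
i=4: data[4] = 0-0 = 0 → [0, 3, 3, 0, 0, 9, 1]
i=5: data[5] = 0-9 = -9 → [0, 3, 3, 0, 0, -9, 1]
i=6: data[6] = (-9)-1 = -10 → [0, 3, 3, 0, 0, -9, -10]
sum = -13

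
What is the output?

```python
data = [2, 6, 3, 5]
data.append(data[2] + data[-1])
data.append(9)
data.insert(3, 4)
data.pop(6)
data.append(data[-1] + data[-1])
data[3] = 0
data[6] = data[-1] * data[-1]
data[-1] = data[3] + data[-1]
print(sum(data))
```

280

append data[2]+data[-1] = 3+5 = 8 → [2, 6, 3, 5, 8]
append 9 → [2, 6, 3, 5, 8, 9]
insert 4 at 3 → [2, 6, 3, 4, 5, 8, 9]
pop(6) removes 9 → [2, 6, 3, 4, 5, 8]
append data[-1]+data[-1] = 8+8 = 16 → [2, 6, 3, 4, 5, 8, 16]
data[3] = 0 → [2, 6, 3, 0, 5, 8, 16]
data[6] = data[-1]*data[-1] = 16*16 = 256 → [2, 6, 3, 0, 5, 8, 256]
data[-1] = data[3]+data[-1] = 0+256 = 256 → [2, 6, 3, 0, 5, 8, 256]
sum = 280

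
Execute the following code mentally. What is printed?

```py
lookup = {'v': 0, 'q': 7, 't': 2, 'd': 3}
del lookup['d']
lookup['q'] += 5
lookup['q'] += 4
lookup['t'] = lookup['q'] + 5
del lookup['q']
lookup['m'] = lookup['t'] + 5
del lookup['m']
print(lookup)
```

del 'd' → {'v': 0, 'q': 7, 't': 2}
lookup['q'] = 7+5 = 12 → {'v': 0, 'q': 12, 't': 2}
lookup['q'] = 12+4 = 16 → {'v': 0, 'q': 16, 't': 2}
lookup['t'] = lookup['q']+5 = 21 → {'v': 0, 'q': 16, 't': 21}
del 'q' → {'v': 0, 't': 21}
lookup['m'] = lookup['t']+5 = 26 → {'v': 0, 't': 21, 'm': 26}
del 'm' → {'v': 0, 't': 21}

{'v': 0, 't': 21}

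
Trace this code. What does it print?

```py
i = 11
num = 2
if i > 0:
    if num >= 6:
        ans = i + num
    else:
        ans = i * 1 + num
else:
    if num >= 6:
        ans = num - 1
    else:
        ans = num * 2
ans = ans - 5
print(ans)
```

8

i=11, num=2
i > 0 is True; num >= 6 is False
→ ans = i * 1 + num = 13
ans = 13-5 = 8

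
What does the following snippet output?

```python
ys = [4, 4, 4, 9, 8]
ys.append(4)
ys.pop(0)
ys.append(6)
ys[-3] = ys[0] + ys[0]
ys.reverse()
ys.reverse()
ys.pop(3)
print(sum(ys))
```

append 4 → [4, 4, 4, 9, 8, 4]
pop(0) removes 4 → [4, 4, 9, 8, 4]
append 6 → [4, 4, 9, 8, 4, 6]
ys[-3] = ys[0]+ys[0] = 4+4 = 8 → [4, 4, 9, 8, 4, 6]
reverse → [6, 4, 8, 9, 4, 4]
reverse → [4, 4, 9, 8, 4, 6]
pop(3) removes 8 → [4, 4, 9, 4, 6]
sum = 27

27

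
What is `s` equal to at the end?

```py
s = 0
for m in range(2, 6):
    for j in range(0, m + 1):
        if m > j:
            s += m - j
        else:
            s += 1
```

m=2,j=0: 2>0, s = 0+2 = 2
m=2,j=1: 2>1, s = 2+1 = 3
m=2,j=2: not 2>2, s = 3+1 = 4
m=3,j=0: 3>0, s = 4+3 = 7
m=3,j=1: 3>1, s = 7+2 = 9
m=3,j=2: 3>2, s = 9+1 = 10
m=3,j=3: not 3>3, s = 10+1 = 11
m=4,j=0: 4>0, s = 11+4 = 15
m=4,j=1: 4>1, s = 15+3 = 18
m=4,j=2: 4>2, s = 18+2 = 20
m=4,j=3: 4>3, s = 20+1 = 21
m=4,j=4: not 4>4, s = 21+1 = 22
m=5,j=0: 5>0, s = 22+5 = 27
m=5,j=1: 5>1, s = 27+4 = 31
m=5,j=2: 5>2, s = 31+3 = 34
m=5,j=3: 5>3, s = 34+2 = 36
m=5,j=4: 5>4, s = 36+1 = 37
m=5,j=5: not 5>5, s = 37+1 = 38

38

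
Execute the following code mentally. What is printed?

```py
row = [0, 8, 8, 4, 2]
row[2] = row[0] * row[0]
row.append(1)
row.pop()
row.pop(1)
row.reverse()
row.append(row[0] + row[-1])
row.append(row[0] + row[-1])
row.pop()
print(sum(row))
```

8

row[2] = row[0]*row[0] = 0*0 = 0 → [0, 8, 0, 4, 2]
append 1 → [0, 8, 0, 4, 2, 1]
pop() removes 1 → [0, 8, 0, 4, 2]
pop(1) removes 8 → [0, 0, 4, 2]
reverse → [2, 4, 0, 0]
append row[0]+row[-1] = 2+0 = 2 → [2, 4, 0, 0, 2]
append row[0]+row[-1] = 2+2 = 4 → [2, 4, 0, 0, 2, 4]
pop() removes 4 → [2, 4, 0, 0, 2]
sum = 8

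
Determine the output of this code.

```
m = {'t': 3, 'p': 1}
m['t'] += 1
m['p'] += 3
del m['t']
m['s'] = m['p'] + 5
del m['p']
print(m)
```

m['t'] = 3+1 = 4 → {'t': 4, 'p': 1}
m['p'] = 1+3 = 4 → {'t': 4, 'p': 4}
del 't' → {'p': 4}
m['s'] = m['p']+5 = 9 → {'p': 4, 's': 9}
del 'p' → {'s': 9}

{'s': 9}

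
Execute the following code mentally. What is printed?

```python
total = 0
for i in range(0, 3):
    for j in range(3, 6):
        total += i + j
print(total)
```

i=0,j=3: total = 0+3 = 3
i=0,j=4: total = 3+4 = 7
i=0,j=5: total = 7+5 = 12
i=1,j=3: total = 12+4 = 16
i=1,j=4: total = 16+5 = 21
i=1,j=5: total = 21+6 = 27
i=2,j=3: total = 27+5 = 32
i=2,j=4: total = 32+6 = 38
i=2,j=5: total = 38+7 = 45

45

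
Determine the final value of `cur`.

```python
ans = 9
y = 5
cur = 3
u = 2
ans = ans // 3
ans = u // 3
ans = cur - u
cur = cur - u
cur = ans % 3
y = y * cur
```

1

ans = 9//3 = 3
ans = 2//3 = 0
ans = 3-2 = 1
cur = 3-2 = 1
cur = 1%3 = 1
y = 5*1 = 5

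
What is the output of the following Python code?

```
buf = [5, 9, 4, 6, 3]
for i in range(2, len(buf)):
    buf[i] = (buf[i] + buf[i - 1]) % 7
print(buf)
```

[5, 9, 6, 5, 1]

i=2: buf[2] = (4+9)%7 = 6 → [5, 9, 6, 6, 3]
i=3: buf[3] = (6+6)%7 = 5 → [5, 9, 6, 5, 3]
i=4: buf[4] = (3+5)%7 = 1 → [5, 9, 6, 5, 1]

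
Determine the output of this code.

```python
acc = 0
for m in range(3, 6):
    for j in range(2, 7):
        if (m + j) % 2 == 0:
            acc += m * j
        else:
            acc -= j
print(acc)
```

m=3,j=2: odd sum, acc = 0-2 = -2
m=3,j=3: even sum, acc = (-2)+9 = 7
m=3,j=4: odd sum, acc = 7-4 = 3
m=3,j=5: even sum, acc = 3+15 = 18
m=3,j=6: odd sum, acc = 18-6 = 12
m=4,j=2: even sum, acc = 12+8 = 20
m=4,j=3: odd sum, acc = 20-3 = 17
m=4,j=4: even sum, acc = 17+16 = 33
m=4,j=5: odd sum, acc = 33-5 = 28
m=4,j=6: even sum, acc = 28+24 = 52
m=5,j=2: odd sum, acc = 52-2 = 50
m=5,j=3: even sum, acc = 50+15 = 65
m=5,j=4: odd sum, acc = 65-4 = 61
m=5,j=5: even sum, acc = 61+25 = 86
m=5,j=6: odd sum, acc = 86-6 = 80

80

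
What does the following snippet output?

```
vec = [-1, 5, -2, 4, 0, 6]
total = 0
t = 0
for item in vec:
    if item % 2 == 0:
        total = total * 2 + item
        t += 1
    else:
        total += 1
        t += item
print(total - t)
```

item=-1: not even, total = 0+1 = 1; t=-1
item=5: not even, total = 1+1 = 2; t=4
item=-2: even, total = 2*2+(-2) = 2; t=5
item=4: even, total = 2*2+4 = 8; t=6
item=0: even, total = 8*2+0 = 16; t=7
item=6: even, total = 16*2+6 = 38; t=8
total-t = 38-8 = 30

30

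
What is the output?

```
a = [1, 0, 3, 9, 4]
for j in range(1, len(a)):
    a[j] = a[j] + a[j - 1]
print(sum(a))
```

j=1: a[1] = 0+1 = 1 → [1, 1, 3, 9, 4]
j=2: a[2] = 3+1 = 4 → [1, 1, 4, 9, 4]
j=3: a[3] = 9+4 = 13 → [1, 1, 4, 13, 4]
j=4: a[4] = 4+13 = 17 → [1, 1, 4, 13, 17]
sum = 36

36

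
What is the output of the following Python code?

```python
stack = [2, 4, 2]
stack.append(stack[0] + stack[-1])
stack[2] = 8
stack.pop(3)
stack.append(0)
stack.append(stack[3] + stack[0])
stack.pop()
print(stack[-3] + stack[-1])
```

append stack[0]+stack[-1] = 2+2 = 4 → [2, 4, 2, 4]
stack[2] = 8 → [2, 4, 8, 4]
pop(3) removes 4 → [2, 4, 8]
append 0 → [2, 4, 8, 0]
append stack[3]+stack[0] = 0+2 = 2 → [2, 4, 8, 0, 2]
pop() removes 2 → [2, 4, 8, 0]
stack[-3]+stack[-1] = 4+0 = 4

4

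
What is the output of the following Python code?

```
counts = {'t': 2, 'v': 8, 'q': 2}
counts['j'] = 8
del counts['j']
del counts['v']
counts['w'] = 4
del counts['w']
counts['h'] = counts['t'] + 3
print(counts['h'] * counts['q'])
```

10

counts['j'] = 8 → {'t': 2, 'v': 8, 'q': 2, 'j': 8}
del 'j' → {'t': 2, 'v': 8, 'q': 2}
del 'v' → {'t': 2, 'q': 2}
counts['w'] = 4 → {'t': 2, 'q': 2, 'w': 4}
del 'w' → {'t': 2, 'q': 2}
counts['h'] = counts['t']+3 = 5 → {'t': 2, 'q': 2, 'h': 5}
counts['h']*counts['q'] = 5*2 = 10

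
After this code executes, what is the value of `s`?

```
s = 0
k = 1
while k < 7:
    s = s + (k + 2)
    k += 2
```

15

k=1: s = 0+3 = 3
k=3: s = 3+5 = 8
k=5: s = 8+7 = 15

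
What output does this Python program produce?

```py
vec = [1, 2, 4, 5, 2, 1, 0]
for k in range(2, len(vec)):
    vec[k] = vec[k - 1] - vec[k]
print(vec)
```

[1, 2, -2, -7, -9, -10, -10]

k=2: vec[2] = 2-4 = -2 → [1, 2, -2, 5, 2, 1, 0]
k=3: vec[3] = (-2)-5 = -7 → [1, 2, -2, -7, 2, 1, 0]
k=4: vec[4] = (-7)-2 = -9 → [1, 2, -2, -7, -9, 1, 0]
k=5: vec[5] = (-9)-1 = -10 → [1, 2, -2, -7, -9, -10, 0]
k=6: vec[6] = (-10)-0 = -10 → [1, 2, -2, -7, -9, -10, -10]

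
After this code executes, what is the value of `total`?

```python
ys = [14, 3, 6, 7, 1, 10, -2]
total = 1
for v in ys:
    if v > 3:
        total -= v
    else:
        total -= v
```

-38

v=14: >3, total = 1-14 = -13
v=3: not >3, total = (-13)-3 = -16
v=6: >3, total = (-16)-6 = -22
v=7: >3, total = (-22)-7 = -29
v=1: not >3, total = (-29)-1 = -30
v=10: >3, total = (-30)-10 = -40
v=-2: not >3, total = (-40)-(-2) = -38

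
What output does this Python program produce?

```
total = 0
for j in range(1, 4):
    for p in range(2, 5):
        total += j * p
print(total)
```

54

j=1,p=2: total = 0+2 = 2
j=1,p=3: total = 2+3 = 5
j=1,p=4: total = 5+4 = 9
j=2,p=2: total = 9+4 = 13
j=2,p=3: total = 13+6 = 19
j=2,p=4: total = 19+8 = 27
j=3,p=2: total = 27+6 = 33
j=3,p=3: total = 33+9 = 42
j=3,p=4: total = 42+12 = 54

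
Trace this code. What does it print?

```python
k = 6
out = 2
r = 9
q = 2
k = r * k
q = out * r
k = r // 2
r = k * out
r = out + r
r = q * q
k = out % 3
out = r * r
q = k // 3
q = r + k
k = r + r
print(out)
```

104976

k = 9*6 = 54
q = 2*9 = 18
k = 9//2 = 4
r = 4*2 = 8
r = 2+8 = 10
r = 18*18 = 324
k = 2%3 = 2
out = 324*324 = 104976
q = 2//3 = 0
q = 324+2 = 326
k = 324+324 = 648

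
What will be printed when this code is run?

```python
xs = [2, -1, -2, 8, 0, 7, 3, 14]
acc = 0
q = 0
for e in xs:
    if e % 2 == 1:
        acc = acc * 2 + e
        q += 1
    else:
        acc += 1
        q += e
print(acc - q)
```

9

e=2: not odd, acc = 0+1 = 1; q=2
e=-1: odd, acc = 1*2+(-1) = 1; q=3
e=-2: not odd, acc = 1+1 = 2; q=1
e=8: not odd, acc = 2+1 = 3; q=9
e=0: not odd, acc = 3+1 = 4; q=9
e=7: odd, acc = 4*2+7 = 15; q=10
e=3: odd, acc = 15*2+3 = 33; q=11
e=14: not odd, acc = 33+1 = 34; q=25
acc-q = 34-25 = 9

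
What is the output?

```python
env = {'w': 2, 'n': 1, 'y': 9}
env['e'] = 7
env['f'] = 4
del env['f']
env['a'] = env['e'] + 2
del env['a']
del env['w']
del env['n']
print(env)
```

env['e'] = 7 → {'w': 2, 'n': 1, 'y': 9, 'e': 7}
env['f'] = 4 → {'w': 2, 'n': 1, 'y': 9, 'e': 7, 'f': 4}
del 'f' → {'w': 2, 'n': 1, 'y': 9, 'e': 7}
env['a'] = env['e']+2 = 9 → {'w': 2, 'n': 1, 'y': 9, 'e': 7, 'a': 9}
del 'a' → {'w': 2, 'n': 1, 'y': 9, 'e': 7}
del 'w' → {'n': 1, 'y': 9, 'e': 7}
del 'n' → {'y': 9, 'e': 7}

{'y': 9, 'e': 7}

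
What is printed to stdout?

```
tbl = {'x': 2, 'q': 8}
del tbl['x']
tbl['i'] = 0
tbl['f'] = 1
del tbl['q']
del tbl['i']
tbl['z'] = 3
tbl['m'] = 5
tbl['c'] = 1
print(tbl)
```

del 'x' → {'q': 8}
tbl['i'] = 0 → {'q': 8, 'i': 0}
tbl['f'] = 1 → {'q': 8, 'i': 0, 'f': 1}
del 'q' → {'i': 0, 'f': 1}
del 'i' → {'f': 1}
tbl['z'] = 3 → {'f': 1, 'z': 3}
tbl['m'] = 5 → {'f': 1, 'z': 3, 'm': 5}
tbl['c'] = 1 → {'f': 1, 'z': 3, 'm': 5, 'c': 1}

{'f': 1, 'z': 3, 'm': 5, 'c': 1}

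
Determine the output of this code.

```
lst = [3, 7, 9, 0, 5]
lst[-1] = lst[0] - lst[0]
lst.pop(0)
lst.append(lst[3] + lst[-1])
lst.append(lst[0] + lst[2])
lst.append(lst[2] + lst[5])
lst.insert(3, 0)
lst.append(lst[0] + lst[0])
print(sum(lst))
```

lst[-1] = lst[0]-lst[0] = 3-3 = 0 → [3, 7, 9, 0, 0]
pop(0) removes 3 → [7, 9, 0, 0]
append lst[3]+lst[-1] = 0+0 = 0 → [7, 9, 0, 0, 0]
append lst[0]+lst[2] = 7+0 = 7 → [7, 9, 0, 0, 0, 7]
append lst[2]+lst[5] = 0+7 = 7 → [7, 9, 0, 0, 0, 7, 7]
insert 0 at 3 → [7, 9, 0, 0, 0, 0, 7, 7]
append lst[0]+lst[0] = 7+7 = 14 → [7, 9, 0, 0, 0, 0, 7, 7, 14]
sum = 44

44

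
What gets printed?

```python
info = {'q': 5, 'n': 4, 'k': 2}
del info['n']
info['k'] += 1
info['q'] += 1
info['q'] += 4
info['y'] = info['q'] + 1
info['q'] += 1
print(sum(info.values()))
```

del 'n' → {'q': 5, 'k': 2}
info['k'] = 2+1 = 3 → {'q': 5, 'k': 3}
info['q'] = 5+1 = 6 → {'q': 6, 'k': 3}
info['q'] = 6+4 = 10 → {'q': 10, 'k': 3}
info['y'] = info['q']+1 = 11 → {'q': 10, 'k': 3, 'y': 11}
info['q'] = 10+1 = 11 → {'q': 11, 'k': 3, 'y': 11}
sum of values = 25

25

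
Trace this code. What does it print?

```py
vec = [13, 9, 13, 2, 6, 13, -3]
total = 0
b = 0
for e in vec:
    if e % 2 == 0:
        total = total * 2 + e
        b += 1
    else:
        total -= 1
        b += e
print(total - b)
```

-51

e=13: not even, total = 0-1 = -1; b=13
e=9: not even, total = (-1)-1 = -2; b=22
e=13: not even, total = (-2)-1 = -3; b=35
e=2: even, total = (-3)*2+2 = -4; b=36
e=6: even, total = (-4)*2+6 = -2; b=37
e=13: not even, total = (-2)-1 = -3; b=50
e=-3: not even, total = (-3)-1 = -4; b=47
total-b = (-4)-47 = -51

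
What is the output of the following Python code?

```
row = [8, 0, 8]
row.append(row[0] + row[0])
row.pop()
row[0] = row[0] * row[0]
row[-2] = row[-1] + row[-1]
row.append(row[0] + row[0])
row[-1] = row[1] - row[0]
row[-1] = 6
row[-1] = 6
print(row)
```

append row[0]+row[0] = 8+8 = 16 → [8, 0, 8, 16]
pop() removes 16 → [8, 0, 8]
row[0] = row[0]*row[0] = 8*8 = 64 → [64, 0, 8]
row[-2] = row[-1]+row[-1] = 8+8 = 16 → [64, 16, 8]
append row[0]+row[0] = 64+64 = 128 → [64, 16, 8, 128]
row[-1] = row[1]-row[0] = 16-64 = -48 → [64, 16, 8, -48]
row[-1] = 6 → [64, 16, 8, 6]
row[-1] = 6 → [64, 16, 8, 6]

[64, 16, 8, 6]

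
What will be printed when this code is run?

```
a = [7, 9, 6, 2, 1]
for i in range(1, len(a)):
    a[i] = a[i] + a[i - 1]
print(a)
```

[7, 16, 22, 24, 25]

i=1: a[1] = 9+7 = 16 → [7, 16, 6, 2, 1]
i=2: a[2] = 6+16 = 22 → [7, 16, 22, 2, 1]
i=3: a[3] = 2+22 = 24 → [7, 16, 22, 24, 1]
i=4: a[4] = 1+24 = 25 → [7, 16, 22, 24, 25]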